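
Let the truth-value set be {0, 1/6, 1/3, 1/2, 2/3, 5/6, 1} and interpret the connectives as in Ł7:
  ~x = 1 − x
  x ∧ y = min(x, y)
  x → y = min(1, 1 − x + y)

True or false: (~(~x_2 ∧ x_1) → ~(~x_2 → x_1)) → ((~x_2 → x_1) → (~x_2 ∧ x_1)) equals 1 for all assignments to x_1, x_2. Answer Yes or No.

Yes

At x_1 = 1/3, x_2 = 2/3, for instance:
~x_2 = ~2/3 = 1/3
~x_2 ∧ x_1 = 1/3 ∧ 1/3 = 1/3
~(~x_2 ∧ x_1) = ~1/3 = 2/3
~x_2 = ~2/3 = 1/3
~x_2 → x_1 = 1/3 → 1/3 = 1
~(~x_2 → x_1) = ~1 = 0
~(~x_2 ∧ x_1) → ~(~x_2 → x_1) = 2/3 → 0 = 1/3
(~x_2 → x_1) → (~x_2 ∧ x_1) = 1 → 1/3 = 1/3
(~(~x_2 ∧ x_1) → ~(~x_2 → x_1)) → ((~x_2 → x_1) → (~x_2 ∧ x_1)) = 1/3 → 1/3 = 1
and checking the remaining 48 assignments likewise gives ≥ 1 in every case.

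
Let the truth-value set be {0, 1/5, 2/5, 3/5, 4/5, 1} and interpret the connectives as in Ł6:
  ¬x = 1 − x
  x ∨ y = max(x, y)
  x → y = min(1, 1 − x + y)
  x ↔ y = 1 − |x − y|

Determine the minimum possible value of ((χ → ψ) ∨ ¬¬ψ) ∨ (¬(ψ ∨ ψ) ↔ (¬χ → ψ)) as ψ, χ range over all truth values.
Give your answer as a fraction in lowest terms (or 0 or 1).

Take ψ = 0, χ = 2/5:
χ → ψ = 2/5 → 0 = 3/5
¬ψ = ¬0 = 1
¬¬ψ = ¬1 = 0
(χ → ψ) ∨ ¬¬ψ = 3/5 ∨ 0 = 3/5
ψ ∨ ψ = 0 ∨ 0 = 0
¬(ψ ∨ ψ) = ¬0 = 1
¬χ = ¬2/5 = 3/5
¬χ → ψ = 3/5 → 0 = 2/5
¬(ψ ∨ ψ) ↔ (¬χ → ψ) = 1 ↔ 2/5 = 2/5
((χ → ψ) ∨ ¬¬ψ) ∨ (¬(ψ ∨ ψ) ↔ (¬χ → ψ)) = 3/5 ∨ 2/5 = 3/5
No assignment yields a value below 3/5, so this is the minimum.

3/5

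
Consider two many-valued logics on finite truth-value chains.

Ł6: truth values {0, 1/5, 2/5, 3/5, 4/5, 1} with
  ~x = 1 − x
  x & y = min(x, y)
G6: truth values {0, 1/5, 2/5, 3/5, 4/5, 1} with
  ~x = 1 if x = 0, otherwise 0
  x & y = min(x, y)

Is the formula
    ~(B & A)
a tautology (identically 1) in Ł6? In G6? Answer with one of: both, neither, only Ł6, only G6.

neither

In Ł6: at A = 1/5, B = 1/5 the value is 4/5 — not a tautology.
In G6: at A = 1/5, B = 1/5 the value is 0 — not a tautology.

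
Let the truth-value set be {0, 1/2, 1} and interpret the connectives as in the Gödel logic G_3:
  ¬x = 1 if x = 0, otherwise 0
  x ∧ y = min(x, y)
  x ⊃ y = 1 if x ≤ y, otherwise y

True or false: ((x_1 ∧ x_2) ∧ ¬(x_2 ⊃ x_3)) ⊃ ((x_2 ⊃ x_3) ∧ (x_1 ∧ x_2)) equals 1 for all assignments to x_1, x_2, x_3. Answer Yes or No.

No

Counterexample: take x_1 = 1/2, x_2 = 1/2, x_3 = 0.
x_1 ∧ x_2 = 1/2 ∧ 1/2 = 1/2
x_2 ⊃ x_3 = 1/2 ⊃ 0 = 0
¬(x_2 ⊃ x_3) = ¬0 = 1
(x_1 ∧ x_2) ∧ ¬(x_2 ⊃ x_3) = 1/2 ∧ 1 = 1/2
x_2 ⊃ x_3 = 1/2 ⊃ 0 = 0
x_1 ∧ x_2 = 1/2 ∧ 1/2 = 1/2
(x_2 ⊃ x_3) ∧ (x_1 ∧ x_2) = 0 ∧ 1/2 = 0
((x_1 ∧ x_2) ∧ ¬(x_2 ⊃ x_3)) ⊃ ((x_2 ⊃ x_3) ∧ (x_1 ∧ x_2)) = 1/2 ⊃ 0 = 0
This gives 0 ≠ 1.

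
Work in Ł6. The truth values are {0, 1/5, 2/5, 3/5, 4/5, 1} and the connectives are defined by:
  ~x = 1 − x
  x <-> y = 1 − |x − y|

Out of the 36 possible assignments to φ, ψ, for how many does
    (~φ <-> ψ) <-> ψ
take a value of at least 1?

value 1: 8 assignments (counts)
value 4/5: 10 assignments
value 3/5: 7 assignments
value 2/5: 6 assignments
value 1/5: 3 assignments
value 0: 2 assignments
So 8 of the 36 assignments meet the threshold.

8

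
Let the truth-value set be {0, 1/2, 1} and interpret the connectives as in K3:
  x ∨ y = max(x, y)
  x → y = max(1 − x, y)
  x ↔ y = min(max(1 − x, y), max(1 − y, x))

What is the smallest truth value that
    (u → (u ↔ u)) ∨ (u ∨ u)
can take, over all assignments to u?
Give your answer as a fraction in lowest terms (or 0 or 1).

Take u = 1/2:
u ↔ u = 1/2 ↔ 1/2 = 1/2
u → (u ↔ u) = 1/2 → 1/2 = 1/2
u ∨ u = 1/2 ∨ 1/2 = 1/2
(u → (u ↔ u)) ∨ (u ∨ u) = 1/2 ∨ 1/2 = 1/2
No assignment yields a value below 1/2, so this is the minimum.

1/2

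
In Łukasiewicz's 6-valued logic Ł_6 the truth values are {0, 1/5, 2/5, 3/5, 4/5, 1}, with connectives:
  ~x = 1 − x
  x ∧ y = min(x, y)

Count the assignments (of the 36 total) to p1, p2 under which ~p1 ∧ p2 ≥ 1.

1

value 1: 1 assignment (counts)
value 4/5: 3 assignments
value 3/5: 5 assignments
value 2/5: 7 assignments
value 1/5: 9 assignments
value 0: 11 assignments
So 1 of the 36 assignments meets the threshold.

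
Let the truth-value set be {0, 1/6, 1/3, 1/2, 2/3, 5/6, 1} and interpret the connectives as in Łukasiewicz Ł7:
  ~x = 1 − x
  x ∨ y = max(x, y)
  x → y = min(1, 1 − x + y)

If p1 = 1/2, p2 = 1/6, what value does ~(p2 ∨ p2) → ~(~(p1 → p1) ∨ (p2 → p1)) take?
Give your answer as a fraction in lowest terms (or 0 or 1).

p2 ∨ p2 = 1/6 ∨ 1/6 = 1/6
~(p2 ∨ p2) = ~1/6 = 5/6
p1 → p1 = 1/2 → 1/2 = 1
~(p1 → p1) = ~1 = 0
p2 → p1 = 1/6 → 1/2 = 1
~(p1 → p1) ∨ (p2 → p1) = 0 ∨ 1 = 1
~(~(p1 → p1) ∨ (p2 → p1)) = ~1 = 0
~(p2 ∨ p2) → ~(~(p1 → p1) ∨ (p2 → p1)) = 5/6 → 0 = 1/6

1/6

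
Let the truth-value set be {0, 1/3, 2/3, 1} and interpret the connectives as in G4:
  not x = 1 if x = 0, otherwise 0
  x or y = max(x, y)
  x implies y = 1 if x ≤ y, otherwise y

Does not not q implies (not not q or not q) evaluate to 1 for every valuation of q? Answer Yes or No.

q = 0 ↦ 1
q = 1/3 ↦ 1
q = 2/3 ↦ 1
q = 1 ↦ 1
Every assignment gives a value ≥ 1.

Yes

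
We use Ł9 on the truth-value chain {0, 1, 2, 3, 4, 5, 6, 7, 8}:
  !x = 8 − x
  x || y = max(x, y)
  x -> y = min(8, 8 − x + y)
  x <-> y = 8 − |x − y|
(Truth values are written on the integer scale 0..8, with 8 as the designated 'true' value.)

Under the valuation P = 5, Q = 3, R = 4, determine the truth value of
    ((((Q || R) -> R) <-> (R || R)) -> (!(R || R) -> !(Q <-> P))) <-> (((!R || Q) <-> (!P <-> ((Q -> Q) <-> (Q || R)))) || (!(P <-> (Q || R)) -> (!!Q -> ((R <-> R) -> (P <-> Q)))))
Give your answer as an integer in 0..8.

8

Q || R = 3 || 4 = 4
(Q || R) -> R = 4 -> 4 = 8
R || R = 4 || 4 = 4
((Q || R) -> R) <-> (R || R) = 8 <-> 4 = 4
R || R = 4 || 4 = 4
!(R || R) = !4 = 4
Q <-> P = 3 <-> 5 = 6
!(Q <-> P) = !6 = 2
!(R || R) -> !(Q <-> P) = 4 -> 2 = 6
(((Q || R) -> R) <-> (R || R)) -> (!(R || R) -> !(Q <-> P)) = 4 -> 6 = 8
!R = !4 = 4
!R || Q = 4 || 3 = 4
!P = !5 = 3
Q -> Q = 3 -> 3 = 8
Q || R = 3 || 4 = 4
(Q -> Q) <-> (Q || R) = 8 <-> 4 = 4
!P <-> ((Q -> Q) <-> (Q || R)) = 3 <-> 4 = 7
(!R || Q) <-> (!P <-> ((Q -> Q) <-> (Q || R))) = 4 <-> 7 = 5
Q || R = 3 || 4 = 4
P <-> (Q || R) = 5 <-> 4 = 7
!(P <-> (Q || R)) = !7 = 1
!Q = !3 = 5
!!Q = !5 = 3
R <-> R = 4 <-> 4 = 8
P <-> Q = 5 <-> 3 = 6
(R <-> R) -> (P <-> Q) = 8 -> 6 = 6
!!Q -> ((R <-> R) -> (P <-> Q)) = 3 -> 6 = 8
!(P <-> (Q || R)) -> (!!Q -> ((R <-> R) -> (P <-> Q))) = 1 -> 8 = 8
((!R || Q) <-> (!P <-> ((Q -> Q) <-> (Q || R)))) || (!(P <-> (Q || R)) -> (!!Q -> ((R <-> R) -> (P <-> Q)))) = 5 || 8 = 8
((((Q || R) -> R) <-> (R || R)) -> (!(R || R) -> !(Q <-> P))) <-> (((!R || Q) <-> (!P <-> ((Q -> Q) <-> (Q || R)))) || (!(P <-> (Q || R)) -> (!!Q -> ((R <-> R) -> (P <-> Q))))) = 8 <-> 8 = 8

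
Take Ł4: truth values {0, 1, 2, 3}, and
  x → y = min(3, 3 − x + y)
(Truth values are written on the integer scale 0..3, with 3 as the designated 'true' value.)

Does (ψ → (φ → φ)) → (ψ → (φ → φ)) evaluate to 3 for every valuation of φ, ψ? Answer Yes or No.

φ = 0, ψ = 0 ↦ 3
φ = 0, ψ = 1 ↦ 3
φ = 0, ψ = 2 ↦ 3
φ = 0, ψ = 3 ↦ 3
φ = 1, ψ = 0 ↦ 3
φ = 1, ψ = 1 ↦ 3
φ = 1, ψ = 2 ↦ 3
φ = 1, ψ = 3 ↦ 3
φ = 2, ψ = 0 ↦ 3
φ = 2, ψ = 1 ↦ 3
φ = 2, ψ = 2 ↦ 3
φ = 2, ψ = 3 ↦ 3
φ = 3, ψ = 0 ↦ 3
φ = 3, ψ = 1 ↦ 3
φ = 3, ψ = 2 ↦ 3
φ = 3, ψ = 3 ↦ 3
Every assignment gives a value ≥ 3.

Yes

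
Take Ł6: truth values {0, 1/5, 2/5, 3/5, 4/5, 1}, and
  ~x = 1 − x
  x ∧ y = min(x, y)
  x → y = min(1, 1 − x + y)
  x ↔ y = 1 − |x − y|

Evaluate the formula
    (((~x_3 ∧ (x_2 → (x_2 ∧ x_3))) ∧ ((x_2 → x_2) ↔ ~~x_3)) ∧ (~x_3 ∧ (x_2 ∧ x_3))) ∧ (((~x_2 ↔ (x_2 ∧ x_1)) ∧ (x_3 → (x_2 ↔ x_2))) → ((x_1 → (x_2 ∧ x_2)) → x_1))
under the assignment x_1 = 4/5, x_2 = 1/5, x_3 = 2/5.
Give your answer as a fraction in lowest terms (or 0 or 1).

~x_3 = ~2/5 = 3/5
x_2 ∧ x_3 = 1/5 ∧ 2/5 = 1/5
x_2 → (x_2 ∧ x_3) = 1/5 → 1/5 = 1
~x_3 ∧ (x_2 → (x_2 ∧ x_3)) = 3/5 ∧ 1 = 3/5
x_2 → x_2 = 1/5 → 1/5 = 1
~x_3 = ~2/5 = 3/5
~~x_3 = ~3/5 = 2/5
(x_2 → x_2) ↔ ~~x_3 = 1 ↔ 2/5 = 2/5
(~x_3 ∧ (x_2 → (x_2 ∧ x_3))) ∧ ((x_2 → x_2) ↔ ~~x_3) = 3/5 ∧ 2/5 = 2/5
~x_3 = ~2/5 = 3/5
x_2 ∧ x_3 = 1/5 ∧ 2/5 = 1/5
~x_3 ∧ (x_2 ∧ x_3) = 3/5 ∧ 1/5 = 1/5
((~x_3 ∧ (x_2 → (x_2 ∧ x_3))) ∧ ((x_2 → x_2) ↔ ~~x_3)) ∧ (~x_3 ∧ (x_2 ∧ x_3)) = 2/5 ∧ 1/5 = 1/5
~x_2 = ~1/5 = 4/5
x_2 ∧ x_1 = 1/5 ∧ 4/5 = 1/5
~x_2 ↔ (x_2 ∧ x_1) = 4/5 ↔ 1/5 = 2/5
x_2 ↔ x_2 = 1/5 ↔ 1/5 = 1
x_3 → (x_2 ↔ x_2) = 2/5 → 1 = 1
(~x_2 ↔ (x_2 ∧ x_1)) ∧ (x_3 → (x_2 ↔ x_2)) = 2/5 ∧ 1 = 2/5
x_2 ∧ x_2 = 1/5 ∧ 1/5 = 1/5
x_1 → (x_2 ∧ x_2) = 4/5 → 1/5 = 2/5
(x_1 → (x_2 ∧ x_2)) → x_1 = 2/5 → 4/5 = 1
((~x_2 ↔ (x_2 ∧ x_1)) ∧ (x_3 → (x_2 ↔ x_2))) → ((x_1 → (x_2 ∧ x_2)) → x_1) = 2/5 → 1 = 1
(((~x_3 ∧ (x_2 → (x_2 ∧ x_3))) ∧ ((x_2 → x_2) ↔ ~~x_3)) ∧ (~x_3 ∧ (x_2 ∧ x_3))) ∧ (((~x_2 ↔ (x_2 ∧ x_1)) ∧ (x_3 → (x_2 ↔ x_2))) → ((x_1 → (x_2 ∧ x_2)) → x_1)) = 1/5 ∧ 1 = 1/5

1/5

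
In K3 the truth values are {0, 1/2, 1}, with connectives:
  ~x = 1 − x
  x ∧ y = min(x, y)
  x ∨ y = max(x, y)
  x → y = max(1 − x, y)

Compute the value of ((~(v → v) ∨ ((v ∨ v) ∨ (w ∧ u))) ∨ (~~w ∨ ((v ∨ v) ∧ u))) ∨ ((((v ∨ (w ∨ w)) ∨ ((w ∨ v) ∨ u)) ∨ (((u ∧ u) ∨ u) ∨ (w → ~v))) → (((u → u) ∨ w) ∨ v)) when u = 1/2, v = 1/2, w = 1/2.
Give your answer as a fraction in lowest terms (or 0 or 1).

v → v = 1/2 → 1/2 = 1/2
~(v → v) = ~1/2 = 1/2
v ∨ v = 1/2 ∨ 1/2 = 1/2
w ∧ u = 1/2 ∧ 1/2 = 1/2
(v ∨ v) ∨ (w ∧ u) = 1/2 ∨ 1/2 = 1/2
~(v → v) ∨ ((v ∨ v) ∨ (w ∧ u)) = 1/2 ∨ 1/2 = 1/2
~w = ~1/2 = 1/2
~~w = ~1/2 = 1/2
v ∨ v = 1/2 ∨ 1/2 = 1/2
(v ∨ v) ∧ u = 1/2 ∧ 1/2 = 1/2
~~w ∨ ((v ∨ v) ∧ u) = 1/2 ∨ 1/2 = 1/2
(~(v → v) ∨ ((v ∨ v) ∨ (w ∧ u))) ∨ (~~w ∨ ((v ∨ v) ∧ u)) = 1/2 ∨ 1/2 = 1/2
w ∨ w = 1/2 ∨ 1/2 = 1/2
v ∨ (w ∨ w) = 1/2 ∨ 1/2 = 1/2
w ∨ v = 1/2 ∨ 1/2 = 1/2
(w ∨ v) ∨ u = 1/2 ∨ 1/2 = 1/2
(v ∨ (w ∨ w)) ∨ ((w ∨ v) ∨ u) = 1/2 ∨ 1/2 = 1/2
u ∧ u = 1/2 ∧ 1/2 = 1/2
(u ∧ u) ∨ u = 1/2 ∨ 1/2 = 1/2
~v = ~1/2 = 1/2
w → ~v = 1/2 → 1/2 = 1/2
((u ∧ u) ∨ u) ∨ (w → ~v) = 1/2 ∨ 1/2 = 1/2
((v ∨ (w ∨ w)) ∨ ((w ∨ v) ∨ u)) ∨ (((u ∧ u) ∨ u) ∨ (w → ~v)) = 1/2 ∨ 1/2 = 1/2
u → u = 1/2 → 1/2 = 1/2
(u → u) ∨ w = 1/2 ∨ 1/2 = 1/2
((u → u) ∨ w) ∨ v = 1/2 ∨ 1/2 = 1/2
(((v ∨ (w ∨ w)) ∨ ((w ∨ v) ∨ u)) ∨ (((u ∧ u) ∨ u) ∨ (w → ~v))) → (((u → u) ∨ w) ∨ v) = 1/2 → 1/2 = 1/2
((~(v → v) ∨ ((v ∨ v) ∨ (w ∧ u))) ∨ (~~w ∨ ((v ∨ v) ∧ u))) ∨ ((((v ∨ (w ∨ w)) ∨ ((w ∨ v) ∨ u)) ∨ (((u ∧ u) ∨ u) ∨ (w → ~v))) → (((u → u) ∨ w) ∨ v)) = 1/2 ∨ 1/2 = 1/2

1/2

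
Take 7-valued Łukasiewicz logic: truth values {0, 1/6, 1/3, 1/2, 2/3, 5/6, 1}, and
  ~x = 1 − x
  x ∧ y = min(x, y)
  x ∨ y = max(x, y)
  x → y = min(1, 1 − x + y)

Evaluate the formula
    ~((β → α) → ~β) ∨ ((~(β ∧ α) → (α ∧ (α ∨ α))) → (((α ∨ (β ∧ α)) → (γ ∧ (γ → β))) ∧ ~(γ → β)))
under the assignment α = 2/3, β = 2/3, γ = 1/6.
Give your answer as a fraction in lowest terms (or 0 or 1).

2/3

β → α = 2/3 → 2/3 = 1
~β = ~2/3 = 1/3
(β → α) → ~β = 1 → 1/3 = 1/3
~((β → α) → ~β) = ~1/3 = 2/3
β ∧ α = 2/3 ∧ 2/3 = 2/3
~(β ∧ α) = ~2/3 = 1/3
α ∨ α = 2/3 ∨ 2/3 = 2/3
α ∧ (α ∨ α) = 2/3 ∧ 2/3 = 2/3
~(β ∧ α) → (α ∧ (α ∨ α)) = 1/3 → 2/3 = 1
β ∧ α = 2/3 ∧ 2/3 = 2/3
α ∨ (β ∧ α) = 2/3 ∨ 2/3 = 2/3
γ → β = 1/6 → 2/3 = 1
γ ∧ (γ → β) = 1/6 ∧ 1 = 1/6
(α ∨ (β ∧ α)) → (γ ∧ (γ → β)) = 2/3 → 1/6 = 1/2
γ → β = 1/6 → 2/3 = 1
~(γ → β) = ~1 = 0
((α ∨ (β ∧ α)) → (γ ∧ (γ → β))) ∧ ~(γ → β) = 1/2 ∧ 0 = 0
(~(β ∧ α) → (α ∧ (α ∨ α))) → (((α ∨ (β ∧ α)) → (γ ∧ (γ → β))) ∧ ~(γ → β)) = 1 → 0 = 0
~((β → α) → ~β) ∨ ((~(β ∧ α) → (α ∧ (α ∨ α))) → (((α ∨ (β ∧ α)) → (γ ∧ (γ → β))) ∧ ~(γ → β))) = 2/3 ∨ 0 = 2/3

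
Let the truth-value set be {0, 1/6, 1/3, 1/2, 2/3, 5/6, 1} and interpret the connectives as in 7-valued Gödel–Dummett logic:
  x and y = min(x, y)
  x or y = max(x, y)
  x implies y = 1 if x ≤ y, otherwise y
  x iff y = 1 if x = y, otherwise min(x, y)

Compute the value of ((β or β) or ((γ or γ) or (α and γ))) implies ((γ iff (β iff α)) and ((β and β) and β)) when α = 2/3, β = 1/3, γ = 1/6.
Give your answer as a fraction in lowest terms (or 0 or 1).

β or β = 1/3 or 1/3 = 1/3
γ or γ = 1/6 or 1/6 = 1/6
α and γ = 2/3 and 1/6 = 1/6
(γ or γ) or (α and γ) = 1/6 or 1/6 = 1/6
(β or β) or ((γ or γ) or (α and γ)) = 1/3 or 1/6 = 1/3
β iff α = 1/3 iff 2/3 = 1/3
γ iff (β iff α) = 1/6 iff 1/3 = 1/6
β and β = 1/3 and 1/3 = 1/3
(β and β) and β = 1/3 and 1/3 = 1/3
(γ iff (β iff α)) and ((β and β) and β) = 1/6 and 1/3 = 1/6
((β or β) or ((γ or γ) or (α and γ))) implies ((γ iff (β iff α)) and ((β and β) and β)) = 1/3 implies 1/6 = 1/6

1/6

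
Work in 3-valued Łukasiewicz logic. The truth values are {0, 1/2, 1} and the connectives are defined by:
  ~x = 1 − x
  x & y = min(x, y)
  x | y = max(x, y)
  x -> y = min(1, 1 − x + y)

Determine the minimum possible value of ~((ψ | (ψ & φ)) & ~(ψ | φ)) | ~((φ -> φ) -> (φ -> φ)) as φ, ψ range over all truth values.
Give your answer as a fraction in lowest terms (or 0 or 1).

1/2

Take φ = 0, ψ = 1/2:
ψ & φ = 1/2 & 0 = 0
ψ | (ψ & φ) = 1/2 | 0 = 1/2
ψ | φ = 1/2 | 0 = 1/2
~(ψ | φ) = ~1/2 = 1/2
(ψ | (ψ & φ)) & ~(ψ | φ) = 1/2 & 1/2 = 1/2
~((ψ | (ψ & φ)) & ~(ψ | φ)) = ~1/2 = 1/2
φ -> φ = 0 -> 0 = 1
φ -> φ = 0 -> 0 = 1
(φ -> φ) -> (φ -> φ) = 1 -> 1 = 1
~((φ -> φ) -> (φ -> φ)) = ~1 = 0
~((ψ | (ψ & φ)) & ~(ψ | φ)) | ~((φ -> φ) -> (φ -> φ)) = 1/2 | 0 = 1/2
No assignment yields a value below 1/2, so this is the minimum.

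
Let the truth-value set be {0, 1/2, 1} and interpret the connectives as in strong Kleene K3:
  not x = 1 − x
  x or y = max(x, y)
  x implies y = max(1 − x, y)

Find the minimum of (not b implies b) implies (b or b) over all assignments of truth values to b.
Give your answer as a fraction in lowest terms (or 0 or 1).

Take b = 1/2:
not b = not 1/2 = 1/2
not b implies b = 1/2 implies 1/2 = 1/2
b or b = 1/2 or 1/2 = 1/2
(not b implies b) implies (b or b) = 1/2 implies 1/2 = 1/2
No assignment yields a value below 1/2, so this is the minimum.

1/2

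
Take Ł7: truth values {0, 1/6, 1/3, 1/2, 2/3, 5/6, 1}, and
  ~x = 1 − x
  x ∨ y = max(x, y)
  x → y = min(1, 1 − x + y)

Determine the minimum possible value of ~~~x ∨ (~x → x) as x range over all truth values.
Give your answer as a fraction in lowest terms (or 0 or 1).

2/3

Take x = 1/3:
~x = ~1/3 = 2/3
~~x = ~2/3 = 1/3
~~~x = ~1/3 = 2/3
~x = ~1/3 = 2/3
~x → x = 2/3 → 1/3 = 2/3
~~~x ∨ (~x → x) = 2/3 ∨ 2/3 = 2/3
No assignment yields a value below 2/3, so this is the minimum.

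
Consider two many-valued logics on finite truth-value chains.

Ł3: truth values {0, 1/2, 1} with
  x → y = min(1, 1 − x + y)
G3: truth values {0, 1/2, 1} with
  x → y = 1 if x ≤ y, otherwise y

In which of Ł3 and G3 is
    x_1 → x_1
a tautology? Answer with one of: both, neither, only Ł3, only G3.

both

In Ł3: every assignment gives 1 — tautology.
In G3: every assignment gives 1 — tautology.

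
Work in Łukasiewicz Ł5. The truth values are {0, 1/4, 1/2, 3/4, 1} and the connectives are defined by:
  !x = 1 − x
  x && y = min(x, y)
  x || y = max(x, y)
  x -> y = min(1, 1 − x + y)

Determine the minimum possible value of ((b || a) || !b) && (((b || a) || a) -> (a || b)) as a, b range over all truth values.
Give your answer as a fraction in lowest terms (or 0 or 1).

1/2

Take a = 0, b = 1/2:
b || a = 1/2 || 0 = 1/2
!b = !1/2 = 1/2
(b || a) || !b = 1/2 || 1/2 = 1/2
b || a = 1/2 || 0 = 1/2
(b || a) || a = 1/2 || 0 = 1/2
a || b = 0 || 1/2 = 1/2
((b || a) || a) -> (a || b) = 1/2 -> 1/2 = 1
((b || a) || !b) && (((b || a) || a) -> (a || b)) = 1/2 && 1 = 1/2
No assignment yields a value below 1/2, so this is the minimum.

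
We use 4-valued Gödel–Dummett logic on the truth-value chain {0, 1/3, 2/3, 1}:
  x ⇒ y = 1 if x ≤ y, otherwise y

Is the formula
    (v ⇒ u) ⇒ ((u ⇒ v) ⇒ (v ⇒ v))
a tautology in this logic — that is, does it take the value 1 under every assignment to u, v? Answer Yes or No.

u = 0, v = 0 ↦ 1
u = 0, v = 1/3 ↦ 1
u = 0, v = 2/3 ↦ 1
u = 0, v = 1 ↦ 1
u = 1/3, v = 0 ↦ 1
u = 1/3, v = 1/3 ↦ 1
u = 1/3, v = 2/3 ↦ 1
u = 1/3, v = 1 ↦ 1
u = 2/3, v = 0 ↦ 1
u = 2/3, v = 1/3 ↦ 1
u = 2/3, v = 2/3 ↦ 1
u = 2/3, v = 1 ↦ 1
u = 1, v = 0 ↦ 1
u = 1, v = 1/3 ↦ 1
u = 1, v = 2/3 ↦ 1
u = 1, v = 1 ↦ 1
Every assignment gives a value ≥ 1.

Yes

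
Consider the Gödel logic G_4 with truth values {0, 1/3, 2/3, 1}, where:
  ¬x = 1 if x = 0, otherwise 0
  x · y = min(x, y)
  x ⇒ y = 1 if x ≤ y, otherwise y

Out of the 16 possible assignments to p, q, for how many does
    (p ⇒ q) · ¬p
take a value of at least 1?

p = 0, q = 0 ↦ 1  ≥
p = 0, q = 1/3 ↦ 1  ≥
p = 0, q = 2/3 ↦ 1  ≥
p = 0, q = 1 ↦ 1  ≥
p = 1/3, q = 0 ↦ 0  <
p = 1/3, q = 1/3 ↦ 0  <
p = 1/3, q = 2/3 ↦ 0  <
p = 1/3, q = 1 ↦ 0  <
p = 2/3, q = 0 ↦ 0  <
p = 2/3, q = 1/3 ↦ 0  <
p = 2/3, q = 2/3 ↦ 0  <
p = 2/3, q = 1 ↦ 0  <
p = 1, q = 0 ↦ 0  <
p = 1, q = 1/3 ↦ 0  <
p = 1, q = 2/3 ↦ 0  <
p = 1, q = 1 ↦ 0  <
So 4 of the 16 assignments meet the threshold.

4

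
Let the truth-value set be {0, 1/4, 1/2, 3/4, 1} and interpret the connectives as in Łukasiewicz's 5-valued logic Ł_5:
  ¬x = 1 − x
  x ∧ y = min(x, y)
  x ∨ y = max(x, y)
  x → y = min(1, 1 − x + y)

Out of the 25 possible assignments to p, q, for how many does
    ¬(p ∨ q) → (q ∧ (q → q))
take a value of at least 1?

18

value 1: 18 assignments (counts)
value 3/4: 2 assignments
value 1/2: 3 assignments
value 1/4: 1 assignment
value 0: 1 assignment
So 18 of the 25 assignments meet the threshold.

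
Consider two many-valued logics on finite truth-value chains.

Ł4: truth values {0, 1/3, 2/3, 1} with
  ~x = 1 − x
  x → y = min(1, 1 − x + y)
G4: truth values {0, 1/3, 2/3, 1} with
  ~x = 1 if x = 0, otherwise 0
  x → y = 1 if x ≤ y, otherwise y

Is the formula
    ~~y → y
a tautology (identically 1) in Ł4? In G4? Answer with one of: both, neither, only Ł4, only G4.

only Ł4

In Ł4: every assignment gives 1 — tautology.
In G4: at y = 1/3 the value is 1/3 — not a tautology.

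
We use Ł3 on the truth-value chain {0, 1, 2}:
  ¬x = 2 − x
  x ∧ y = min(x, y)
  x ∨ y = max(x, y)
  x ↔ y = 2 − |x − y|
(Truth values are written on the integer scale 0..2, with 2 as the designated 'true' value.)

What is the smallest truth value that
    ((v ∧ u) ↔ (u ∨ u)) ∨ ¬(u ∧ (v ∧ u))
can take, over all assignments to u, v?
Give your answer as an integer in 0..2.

1

Take u = 2, v = 1:
v ∧ u = 1 ∧ 2 = 1
u ∨ u = 2 ∨ 2 = 2
(v ∧ u) ↔ (u ∨ u) = 1 ↔ 2 = 1
v ∧ u = 1 ∧ 2 = 1
u ∧ (v ∧ u) = 2 ∧ 1 = 1
¬(u ∧ (v ∧ u)) = ¬1 = 1
((v ∧ u) ↔ (u ∨ u)) ∨ ¬(u ∧ (v ∧ u)) = 1 ∨ 1 = 1
No assignment yields a value below 1, so this is the minimum.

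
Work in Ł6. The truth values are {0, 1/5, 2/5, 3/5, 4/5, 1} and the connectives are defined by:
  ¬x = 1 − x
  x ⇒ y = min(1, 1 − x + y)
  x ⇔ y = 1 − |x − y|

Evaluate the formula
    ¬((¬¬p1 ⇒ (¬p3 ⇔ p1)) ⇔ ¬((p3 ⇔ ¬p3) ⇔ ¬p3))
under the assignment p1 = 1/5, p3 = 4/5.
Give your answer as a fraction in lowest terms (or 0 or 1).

¬p1 = ¬1/5 = 4/5
¬¬p1 = ¬4/5 = 1/5
¬p3 = ¬4/5 = 1/5
¬p3 ⇔ p1 = 1/5 ⇔ 1/5 = 1
¬¬p1 ⇒ (¬p3 ⇔ p1) = 1/5 ⇒ 1 = 1
¬p3 = ¬4/5 = 1/5
p3 ⇔ ¬p3 = 4/5 ⇔ 1/5 = 2/5
¬p3 = ¬4/5 = 1/5
(p3 ⇔ ¬p3) ⇔ ¬p3 = 2/5 ⇔ 1/5 = 4/5
¬((p3 ⇔ ¬p3) ⇔ ¬p3) = ¬4/5 = 1/5
(¬¬p1 ⇒ (¬p3 ⇔ p1)) ⇔ ¬((p3 ⇔ ¬p3) ⇔ ¬p3) = 1 ⇔ 1/5 = 1/5
¬((¬¬p1 ⇒ (¬p3 ⇔ p1)) ⇔ ¬((p3 ⇔ ¬p3) ⇔ ¬p3)) = ¬1/5 = 4/5

4/5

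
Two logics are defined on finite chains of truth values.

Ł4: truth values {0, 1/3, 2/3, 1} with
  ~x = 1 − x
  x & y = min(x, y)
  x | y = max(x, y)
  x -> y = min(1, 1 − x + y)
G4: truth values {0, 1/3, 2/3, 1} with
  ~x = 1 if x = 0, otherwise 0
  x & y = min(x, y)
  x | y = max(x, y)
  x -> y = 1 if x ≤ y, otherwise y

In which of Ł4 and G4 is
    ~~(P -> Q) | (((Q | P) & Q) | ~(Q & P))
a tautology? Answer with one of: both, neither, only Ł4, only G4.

In Ł4: at P = 2/3, Q = 1/3 the value is 2/3 — not a tautology.
In G4: every assignment gives 1 — tautology.

only G4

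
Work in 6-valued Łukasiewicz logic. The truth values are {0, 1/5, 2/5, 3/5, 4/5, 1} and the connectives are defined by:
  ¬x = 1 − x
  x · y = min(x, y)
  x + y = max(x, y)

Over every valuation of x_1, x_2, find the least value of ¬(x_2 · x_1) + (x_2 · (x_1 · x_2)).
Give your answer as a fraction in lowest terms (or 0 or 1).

3/5

Take x_1 = 2/5, x_2 = 2/5:
x_2 · x_1 = 2/5 · 2/5 = 2/5
¬(x_2 · x_1) = ¬2/5 = 3/5
x_1 · x_2 = 2/5 · 2/5 = 2/5
x_2 · (x_1 · x_2) = 2/5 · 2/5 = 2/5
¬(x_2 · x_1) + (x_2 · (x_1 · x_2)) = 3/5 + 2/5 = 3/5
No assignment yields a value below 3/5, so this is the minimum.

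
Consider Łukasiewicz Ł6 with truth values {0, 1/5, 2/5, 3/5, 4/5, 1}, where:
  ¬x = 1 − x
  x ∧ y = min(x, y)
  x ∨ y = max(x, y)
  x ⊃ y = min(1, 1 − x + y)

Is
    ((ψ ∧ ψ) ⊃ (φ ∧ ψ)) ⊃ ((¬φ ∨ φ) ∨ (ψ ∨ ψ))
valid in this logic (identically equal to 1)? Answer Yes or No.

Counterexample: take φ = 1/5, ψ = 0.
ψ ∧ ψ = 0 ∧ 0 = 0
φ ∧ ψ = 1/5 ∧ 0 = 0
(ψ ∧ ψ) ⊃ (φ ∧ ψ) = 0 ⊃ 0 = 1
¬φ = ¬1/5 = 4/5
¬φ ∨ φ = 4/5 ∨ 1/5 = 4/5
ψ ∨ ψ = 0 ∨ 0 = 0
(¬φ ∨ φ) ∨ (ψ ∨ ψ) = 4/5 ∨ 0 = 4/5
((ψ ∧ ψ) ⊃ (φ ∧ ψ)) ⊃ ((¬φ ∨ φ) ∨ (ψ ∨ ψ)) = 1 ⊃ 4/5 = 4/5
This gives 4/5 ≠ 1.

No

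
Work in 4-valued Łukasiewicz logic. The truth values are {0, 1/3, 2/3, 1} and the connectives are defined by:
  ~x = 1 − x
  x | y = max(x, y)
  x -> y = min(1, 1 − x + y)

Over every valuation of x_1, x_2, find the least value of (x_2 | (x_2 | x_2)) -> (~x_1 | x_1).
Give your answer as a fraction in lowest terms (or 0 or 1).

Take x_1 = 1/3, x_2 = 1:
x_2 | x_2 = 1 | 1 = 1
x_2 | (x_2 | x_2) = 1 | 1 = 1
~x_1 = ~1/3 = 2/3
~x_1 | x_1 = 2/3 | 1/3 = 2/3
(x_2 | (x_2 | x_2)) -> (~x_1 | x_1) = 1 -> 2/3 = 2/3
No assignment yields a value below 2/3, so this is the minimum.

2/3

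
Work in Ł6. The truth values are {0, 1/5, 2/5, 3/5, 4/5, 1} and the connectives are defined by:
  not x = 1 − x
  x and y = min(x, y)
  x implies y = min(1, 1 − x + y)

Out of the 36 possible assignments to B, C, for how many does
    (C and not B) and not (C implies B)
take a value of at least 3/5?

value 1: 1 assignment (counts)
value 4/5: 2 assignments (counts)
value 3/5: 3 assignments (counts)
value 2/5: 4 assignments
value 1/5: 5 assignments
value 0: 21 assignments
So 6 of the 36 assignments meet the threshold.

6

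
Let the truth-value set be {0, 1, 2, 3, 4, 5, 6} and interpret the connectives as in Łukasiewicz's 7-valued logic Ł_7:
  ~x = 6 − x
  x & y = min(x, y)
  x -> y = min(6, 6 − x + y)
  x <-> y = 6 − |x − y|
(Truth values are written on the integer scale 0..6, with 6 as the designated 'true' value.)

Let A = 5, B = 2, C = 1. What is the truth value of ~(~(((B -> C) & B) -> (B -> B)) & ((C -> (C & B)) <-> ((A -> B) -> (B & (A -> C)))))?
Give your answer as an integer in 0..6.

B -> C = 2 -> 1 = 5
(B -> C) & B = 5 & 2 = 2
B -> B = 2 -> 2 = 6
((B -> C) & B) -> (B -> B) = 2 -> 6 = 6
~(((B -> C) & B) -> (B -> B)) = ~6 = 0
C & B = 1 & 2 = 1
C -> (C & B) = 1 -> 1 = 6
A -> B = 5 -> 2 = 3
A -> C = 5 -> 1 = 2
B & (A -> C) = 2 & 2 = 2
(A -> B) -> (B & (A -> C)) = 3 -> 2 = 5
(C -> (C & B)) <-> ((A -> B) -> (B & (A -> C))) = 6 <-> 5 = 5
~(((B -> C) & B) -> (B -> B)) & ((C -> (C & B)) <-> ((A -> B) -> (B & (A -> C)))) = 0 & 5 = 0
~(~(((B -> C) & B) -> (B -> B)) & ((C -> (C & B)) <-> ((A -> B) -> (B & (A -> C))))) = ~0 = 6

6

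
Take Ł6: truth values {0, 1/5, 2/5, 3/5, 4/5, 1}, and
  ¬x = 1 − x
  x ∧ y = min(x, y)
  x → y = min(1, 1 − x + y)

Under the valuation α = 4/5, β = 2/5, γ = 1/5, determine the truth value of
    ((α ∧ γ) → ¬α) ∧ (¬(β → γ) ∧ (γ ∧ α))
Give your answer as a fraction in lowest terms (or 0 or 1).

α ∧ γ = 4/5 ∧ 1/5 = 1/5
¬α = ¬4/5 = 1/5
(α ∧ γ) → ¬α = 1/5 → 1/5 = 1
β → γ = 2/5 → 1/5 = 4/5
¬(β → γ) = ¬4/5 = 1/5
γ ∧ α = 1/5 ∧ 4/5 = 1/5
¬(β → γ) ∧ (γ ∧ α) = 1/5 ∧ 1/5 = 1/5
((α ∧ γ) → ¬α) ∧ (¬(β → γ) ∧ (γ ∧ α)) = 1 ∧ 1/5 = 1/5

1/5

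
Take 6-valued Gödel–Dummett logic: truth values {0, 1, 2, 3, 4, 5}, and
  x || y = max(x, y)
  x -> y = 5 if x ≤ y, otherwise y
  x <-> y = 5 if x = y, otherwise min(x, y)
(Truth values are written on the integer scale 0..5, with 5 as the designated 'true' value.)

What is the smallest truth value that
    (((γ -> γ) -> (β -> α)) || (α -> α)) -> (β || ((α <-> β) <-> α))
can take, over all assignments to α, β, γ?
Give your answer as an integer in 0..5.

Take α = 0, β = 0, γ = 0:
γ -> γ = 0 -> 0 = 5
β -> α = 0 -> 0 = 5
(γ -> γ) -> (β -> α) = 5 -> 5 = 5
α -> α = 0 -> 0 = 5
((γ -> γ) -> (β -> α)) || (α -> α) = 5 || 5 = 5
α <-> β = 0 <-> 0 = 5
(α <-> β) <-> α = 5 <-> 0 = 0
β || ((α <-> β) <-> α) = 0 || 0 = 0
(((γ -> γ) -> (β -> α)) || (α -> α)) -> (β || ((α <-> β) <-> α)) = 5 -> 0 = 0
No assignment yields a value below 0, so this is the minimum.

0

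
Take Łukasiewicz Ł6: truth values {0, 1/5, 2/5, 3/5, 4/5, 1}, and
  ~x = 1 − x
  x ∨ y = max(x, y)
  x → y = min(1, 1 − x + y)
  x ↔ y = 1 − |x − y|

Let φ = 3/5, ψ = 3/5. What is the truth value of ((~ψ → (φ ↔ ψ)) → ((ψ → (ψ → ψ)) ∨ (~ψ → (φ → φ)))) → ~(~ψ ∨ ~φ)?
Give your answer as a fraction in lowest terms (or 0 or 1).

~ψ = ~3/5 = 2/5
φ ↔ ψ = 3/5 ↔ 3/5 = 1
~ψ → (φ ↔ ψ) = 2/5 → 1 = 1
ψ → ψ = 3/5 → 3/5 = 1
ψ → (ψ → ψ) = 3/5 → 1 = 1
~ψ = ~3/5 = 2/5
φ → φ = 3/5 → 3/5 = 1
~ψ → (φ → φ) = 2/5 → 1 = 1
(ψ → (ψ → ψ)) ∨ (~ψ → (φ → φ)) = 1 ∨ 1 = 1
(~ψ → (φ ↔ ψ)) → ((ψ → (ψ → ψ)) ∨ (~ψ → (φ → φ))) = 1 → 1 = 1
~ψ = ~3/5 = 2/5
~φ = ~3/5 = 2/5
~ψ ∨ ~φ = 2/5 ∨ 2/5 = 2/5
~(~ψ ∨ ~φ) = ~2/5 = 3/5
((~ψ → (φ ↔ ψ)) → ((ψ → (ψ → ψ)) ∨ (~ψ → (φ → φ)))) → ~(~ψ ∨ ~φ) = 1 → 3/5 = 3/5

3/5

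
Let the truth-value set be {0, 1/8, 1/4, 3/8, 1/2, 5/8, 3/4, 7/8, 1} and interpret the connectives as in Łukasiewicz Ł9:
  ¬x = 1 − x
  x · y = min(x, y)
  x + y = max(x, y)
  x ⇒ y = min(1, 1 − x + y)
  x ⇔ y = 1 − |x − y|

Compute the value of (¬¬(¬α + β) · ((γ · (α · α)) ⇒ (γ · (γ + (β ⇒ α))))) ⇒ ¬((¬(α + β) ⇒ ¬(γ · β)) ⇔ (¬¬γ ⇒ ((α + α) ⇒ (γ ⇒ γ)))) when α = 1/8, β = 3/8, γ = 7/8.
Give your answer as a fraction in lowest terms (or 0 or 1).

¬α = ¬1/8 = 7/8
¬α + β = 7/8 + 3/8 = 7/8
¬(¬α + β) = ¬7/8 = 1/8
¬¬(¬α + β) = ¬1/8 = 7/8
α · α = 1/8 · 1/8 = 1/8
γ · (α · α) = 7/8 · 1/8 = 1/8
β ⇒ α = 3/8 ⇒ 1/8 = 3/4
γ + (β ⇒ α) = 7/8 + 3/4 = 7/8
γ · (γ + (β ⇒ α)) = 7/8 · 7/8 = 7/8
(γ · (α · α)) ⇒ (γ · (γ + (β ⇒ α))) = 1/8 ⇒ 7/8 = 1
¬¬(¬α + β) · ((γ · (α · α)) ⇒ (γ · (γ + (β ⇒ α)))) = 7/8 · 1 = 7/8
α + β = 1/8 + 3/8 = 3/8
¬(α + β) = ¬3/8 = 5/8
γ · β = 7/8 · 3/8 = 3/8
¬(γ · β) = ¬3/8 = 5/8
¬(α + β) ⇒ ¬(γ · β) = 5/8 ⇒ 5/8 = 1
¬γ = ¬7/8 = 1/8
¬¬γ = ¬1/8 = 7/8
α + α = 1/8 + 1/8 = 1/8
γ ⇒ γ = 7/8 ⇒ 7/8 = 1
(α + α) ⇒ (γ ⇒ γ) = 1/8 ⇒ 1 = 1
¬¬γ ⇒ ((α + α) ⇒ (γ ⇒ γ)) = 7/8 ⇒ 1 = 1
(¬(α + β) ⇒ ¬(γ · β)) ⇔ (¬¬γ ⇒ ((α + α) ⇒ (γ ⇒ γ))) = 1 ⇔ 1 = 1
¬((¬(α + β) ⇒ ¬(γ · β)) ⇔ (¬¬γ ⇒ ((α + α) ⇒ (γ ⇒ γ)))) = ¬1 = 0
(¬¬(¬α + β) · ((γ · (α · α)) ⇒ (γ · (γ + (β ⇒ α))))) ⇒ ¬((¬(α + β) ⇒ ¬(γ · β)) ⇔ (¬¬γ ⇒ ((α + α) ⇒ (γ ⇒ γ)))) = 7/8 ⇒ 0 = 1/8

1/8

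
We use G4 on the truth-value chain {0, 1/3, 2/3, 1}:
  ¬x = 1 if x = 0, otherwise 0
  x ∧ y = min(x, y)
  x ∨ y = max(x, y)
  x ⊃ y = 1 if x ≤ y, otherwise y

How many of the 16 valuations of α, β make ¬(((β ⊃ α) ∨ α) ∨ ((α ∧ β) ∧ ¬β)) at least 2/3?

α = 0, β = 0 ↦ 0  <
α = 0, β = 1/3 ↦ 1  ≥
α = 0, β = 2/3 ↦ 1  ≥
α = 0, β = 1 ↦ 1  ≥
α = 1/3, β = 0 ↦ 0  <
α = 1/3, β = 1/3 ↦ 0  <
α = 1/3, β = 2/3 ↦ 0  <
α = 1/3, β = 1 ↦ 0  <
α = 2/3, β = 0 ↦ 0  <
α = 2/3, β = 1/3 ↦ 0  <
α = 2/3, β = 2/3 ↦ 0  <
α = 2/3, β = 1 ↦ 0  <
α = 1, β = 0 ↦ 0  <
α = 1, β = 1/3 ↦ 0  <
α = 1, β = 2/3 ↦ 0  <
α = 1, β = 1 ↦ 0  <
So 3 of the 16 assignments meet the threshold.

3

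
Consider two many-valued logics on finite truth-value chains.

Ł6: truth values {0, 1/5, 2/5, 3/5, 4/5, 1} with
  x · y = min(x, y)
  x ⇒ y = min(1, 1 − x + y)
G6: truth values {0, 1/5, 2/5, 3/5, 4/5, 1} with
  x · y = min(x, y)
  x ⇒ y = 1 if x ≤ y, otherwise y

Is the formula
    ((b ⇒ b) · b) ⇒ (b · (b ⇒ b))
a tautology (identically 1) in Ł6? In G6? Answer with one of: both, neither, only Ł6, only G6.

both

In Ł6: every assignment gives 1 — tautology.
In G6: every assignment gives 1 — tautology.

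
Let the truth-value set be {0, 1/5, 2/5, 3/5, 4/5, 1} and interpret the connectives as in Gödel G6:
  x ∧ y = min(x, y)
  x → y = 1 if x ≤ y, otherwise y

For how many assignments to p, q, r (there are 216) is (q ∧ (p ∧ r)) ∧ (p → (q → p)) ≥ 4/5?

value 1: 1 assignment (counts)
value 4/5: 7 assignments (counts)
value 3/5: 19 assignments
value 2/5: 37 assignments
value 1/5: 61 assignments
value 0: 91 assignments
So 8 of the 216 assignments meet the threshold.

8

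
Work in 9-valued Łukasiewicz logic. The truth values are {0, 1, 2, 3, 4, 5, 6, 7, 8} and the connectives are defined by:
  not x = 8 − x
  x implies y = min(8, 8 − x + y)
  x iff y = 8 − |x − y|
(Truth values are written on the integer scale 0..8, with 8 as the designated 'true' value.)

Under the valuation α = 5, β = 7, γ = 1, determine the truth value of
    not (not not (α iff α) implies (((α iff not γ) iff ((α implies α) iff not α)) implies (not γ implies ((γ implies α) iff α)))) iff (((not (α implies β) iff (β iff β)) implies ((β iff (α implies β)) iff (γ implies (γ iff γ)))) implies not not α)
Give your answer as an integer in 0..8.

3

α iff α = 5 iff 5 = 8
not (α iff α) = not 8 = 0
not not (α iff α) = not 0 = 8
not γ = not 1 = 7
α iff not γ = 5 iff 7 = 6
α implies α = 5 implies 5 = 8
not α = not 5 = 3
(α implies α) iff not α = 8 iff 3 = 3
(α iff not γ) iff ((α implies α) iff not α) = 6 iff 3 = 5
not γ = not 1 = 7
γ implies α = 1 implies 5 = 8
(γ implies α) iff α = 8 iff 5 = 5
not γ implies ((γ implies α) iff α) = 7 implies 5 = 6
((α iff not γ) iff ((α implies α) iff not α)) implies (not γ implies ((γ implies α) iff α)) = 5 implies 6 = 8
not not (α iff α) implies (((α iff not γ) iff ((α implies α) iff not α)) implies (not γ implies ((γ implies α) iff α))) = 8 implies 8 = 8
not (not not (α iff α) implies (((α iff not γ) iff ((α implies α) iff not α)) implies (not γ implies ((γ implies α) iff α)))) = not 8 = 0
α implies β = 5 implies 7 = 8
not (α implies β) = not 8 = 0
β iff β = 7 iff 7 = 8
not (α implies β) iff (β iff β) = 0 iff 8 = 0
α implies β = 5 implies 7 = 8
β iff (α implies β) = 7 iff 8 = 7
γ iff γ = 1 iff 1 = 8
γ implies (γ iff γ) = 1 implies 8 = 8
(β iff (α implies β)) iff (γ implies (γ iff γ)) = 7 iff 8 = 7
(not (α implies β) iff (β iff β)) implies ((β iff (α implies β)) iff (γ implies (γ iff γ))) = 0 implies 7 = 8
not α = not 5 = 3
not not α = not 3 = 5
((not (α implies β) iff (β iff β)) implies ((β iff (α implies β)) iff (γ implies (γ iff γ)))) implies not not α = 8 implies 5 = 5
not (not not (α iff α) implies (((α iff not γ) iff ((α implies α) iff not α)) implies (not γ implies ((γ implies α) iff α)))) iff (((not (α implies β) iff (β iff β)) implies ((β iff (α implies β)) iff (γ implies (γ iff γ)))) implies not not α) = 0 iff 5 = 3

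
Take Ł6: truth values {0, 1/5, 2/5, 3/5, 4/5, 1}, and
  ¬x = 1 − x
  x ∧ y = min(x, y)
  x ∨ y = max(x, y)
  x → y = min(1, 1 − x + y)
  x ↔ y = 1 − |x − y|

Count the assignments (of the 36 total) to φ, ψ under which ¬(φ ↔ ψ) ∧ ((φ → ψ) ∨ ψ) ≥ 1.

1

value 1: 1 assignment (counts)
value 4/5: 2 assignments
value 3/5: 3 assignments
value 2/5: 11 assignments
value 1/5: 12 assignments
value 0: 7 assignments
So 1 of the 36 assignments meets the threshold.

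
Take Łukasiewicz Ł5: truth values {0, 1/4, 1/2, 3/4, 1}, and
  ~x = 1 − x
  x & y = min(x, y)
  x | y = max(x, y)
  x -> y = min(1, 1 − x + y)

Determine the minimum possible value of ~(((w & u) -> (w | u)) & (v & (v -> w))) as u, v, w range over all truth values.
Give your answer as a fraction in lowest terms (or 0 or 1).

Take u = 0, v = 1, w = 1:
w & u = 1 & 0 = 0
w | u = 1 | 0 = 1
(w & u) -> (w | u) = 0 -> 1 = 1
v -> w = 1 -> 1 = 1
v & (v -> w) = 1 & 1 = 1
((w & u) -> (w | u)) & (v & (v -> w)) = 1 & 1 = 1
~(((w & u) -> (w | u)) & (v & (v -> w))) = ~1 = 0
No assignment yields a value below 0, so this is the minimum.

0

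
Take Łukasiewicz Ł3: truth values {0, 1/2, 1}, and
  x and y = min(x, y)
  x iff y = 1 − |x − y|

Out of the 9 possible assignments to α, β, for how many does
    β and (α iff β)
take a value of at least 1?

α = 0, β = 0 ↦ 0  <
α = 0, β = 1/2 ↦ 1/2  <
α = 0, β = 1 ↦ 0  <
α = 1/2, β = 0 ↦ 0  <
α = 1/2, β = 1/2 ↦ 1/2  <
α = 1/2, β = 1 ↦ 1/2  <
α = 1, β = 0 ↦ 0  <
α = 1, β = 1/2 ↦ 1/2  <
α = 1, β = 1 ↦ 1  ≥
So 1 of the 9 assignments meets the threshold.

1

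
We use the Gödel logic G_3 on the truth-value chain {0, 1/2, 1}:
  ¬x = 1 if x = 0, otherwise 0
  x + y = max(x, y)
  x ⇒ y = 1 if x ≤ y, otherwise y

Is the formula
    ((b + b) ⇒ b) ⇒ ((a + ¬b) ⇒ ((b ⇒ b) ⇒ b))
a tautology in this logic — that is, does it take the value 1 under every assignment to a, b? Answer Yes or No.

Counterexample: take a = 0, b = 0.
b + b = 0 + 0 = 0
(b + b) ⇒ b = 0 ⇒ 0 = 1
¬b = ¬0 = 1
a + ¬b = 0 + 1 = 1
b ⇒ b = 0 ⇒ 0 = 1
(b ⇒ b) ⇒ b = 1 ⇒ 0 = 0
(a + ¬b) ⇒ ((b ⇒ b) ⇒ b) = 1 ⇒ 0 = 0
((b + b) ⇒ b) ⇒ ((a + ¬b) ⇒ ((b ⇒ b) ⇒ b)) = 1 ⇒ 0 = 0
This gives 0 ≠ 1.

No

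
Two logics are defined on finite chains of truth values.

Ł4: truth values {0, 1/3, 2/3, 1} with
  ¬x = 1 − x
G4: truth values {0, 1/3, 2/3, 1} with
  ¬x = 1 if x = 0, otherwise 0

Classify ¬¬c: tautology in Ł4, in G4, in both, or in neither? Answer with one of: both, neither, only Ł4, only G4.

neither

In Ł4: at c = 0 the value is 0 — not a tautology.
In G4: at c = 0 the value is 0 — not a tautology.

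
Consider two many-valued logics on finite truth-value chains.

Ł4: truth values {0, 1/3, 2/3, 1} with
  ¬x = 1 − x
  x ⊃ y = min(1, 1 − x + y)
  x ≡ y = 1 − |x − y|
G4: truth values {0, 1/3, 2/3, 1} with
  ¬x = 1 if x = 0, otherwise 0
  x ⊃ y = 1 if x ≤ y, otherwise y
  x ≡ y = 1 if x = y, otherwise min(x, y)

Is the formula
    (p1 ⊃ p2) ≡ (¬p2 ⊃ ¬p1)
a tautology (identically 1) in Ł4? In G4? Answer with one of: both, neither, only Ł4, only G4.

In Ł4: every assignment gives 1 — tautology.
In G4: at p1 = 2/3, p2 = 1/3 the value is 1/3 — not a tautology.

only Ł4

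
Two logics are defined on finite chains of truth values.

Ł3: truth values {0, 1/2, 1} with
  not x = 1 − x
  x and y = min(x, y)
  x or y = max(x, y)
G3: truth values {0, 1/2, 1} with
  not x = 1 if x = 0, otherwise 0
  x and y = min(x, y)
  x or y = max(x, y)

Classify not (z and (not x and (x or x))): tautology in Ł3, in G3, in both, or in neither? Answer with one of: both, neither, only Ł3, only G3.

only G3

In Ł3: at x = 1/2, z = 1/2 the value is 1/2 — not a tautology.
In G3: every assignment gives 1 — tautology.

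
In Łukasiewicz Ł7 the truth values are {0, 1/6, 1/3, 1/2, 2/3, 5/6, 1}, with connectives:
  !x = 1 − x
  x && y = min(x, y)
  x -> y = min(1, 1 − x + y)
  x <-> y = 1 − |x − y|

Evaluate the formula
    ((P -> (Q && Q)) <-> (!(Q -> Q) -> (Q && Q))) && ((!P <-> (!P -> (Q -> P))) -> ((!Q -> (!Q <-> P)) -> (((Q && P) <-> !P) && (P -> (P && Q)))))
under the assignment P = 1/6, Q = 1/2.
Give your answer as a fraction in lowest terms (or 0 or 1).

1/3

Q && Q = 1/2 && 1/2 = 1/2
P -> (Q && Q) = 1/6 -> 1/2 = 1
Q -> Q = 1/2 -> 1/2 = 1
!(Q -> Q) = !1 = 0
Q && Q = 1/2 && 1/2 = 1/2
!(Q -> Q) -> (Q && Q) = 0 -> 1/2 = 1
(P -> (Q && Q)) <-> (!(Q -> Q) -> (Q && Q)) = 1 <-> 1 = 1
!P = !1/6 = 5/6
!P = !1/6 = 5/6
Q -> P = 1/2 -> 1/6 = 2/3
!P -> (Q -> P) = 5/6 -> 2/3 = 5/6
!P <-> (!P -> (Q -> P)) = 5/6 <-> 5/6 = 1
!Q = !1/2 = 1/2
!Q = !1/2 = 1/2
!Q <-> P = 1/2 <-> 1/6 = 2/3
!Q -> (!Q <-> P) = 1/2 -> 2/3 = 1
Q && P = 1/2 && 1/6 = 1/6
!P = !1/6 = 5/6
(Q && P) <-> !P = 1/6 <-> 5/6 = 1/3
P && Q = 1/6 && 1/2 = 1/6
P -> (P && Q) = 1/6 -> 1/6 = 1
((Q && P) <-> !P) && (P -> (P && Q)) = 1/3 && 1 = 1/3
(!Q -> (!Q <-> P)) -> (((Q && P) <-> !P) && (P -> (P && Q))) = 1 -> 1/3 = 1/3
(!P <-> (!P -> (Q -> P))) -> ((!Q -> (!Q <-> P)) -> (((Q && P) <-> !P) && (P -> (P && Q)))) = 1 -> 1/3 = 1/3
((P -> (Q && Q)) <-> (!(Q -> Q) -> (Q && Q))) && ((!P <-> (!P -> (Q -> P))) -> ((!Q -> (!Q <-> P)) -> (((Q && P) <-> !P) && (P -> (P && Q))))) = 1 && 1/3 = 1/3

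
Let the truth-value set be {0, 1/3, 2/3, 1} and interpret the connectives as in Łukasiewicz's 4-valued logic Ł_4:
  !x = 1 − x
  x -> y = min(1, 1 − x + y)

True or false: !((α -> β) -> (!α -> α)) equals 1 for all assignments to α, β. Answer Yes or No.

Counterexample: take α = 1/3, β = 0.
α -> β = 1/3 -> 0 = 2/3
!α = !1/3 = 2/3
!α -> α = 2/3 -> 1/3 = 2/3
(α -> β) -> (!α -> α) = 2/3 -> 2/3 = 1
!((α -> β) -> (!α -> α)) = !1 = 0
This gives 0 ≠ 1.

No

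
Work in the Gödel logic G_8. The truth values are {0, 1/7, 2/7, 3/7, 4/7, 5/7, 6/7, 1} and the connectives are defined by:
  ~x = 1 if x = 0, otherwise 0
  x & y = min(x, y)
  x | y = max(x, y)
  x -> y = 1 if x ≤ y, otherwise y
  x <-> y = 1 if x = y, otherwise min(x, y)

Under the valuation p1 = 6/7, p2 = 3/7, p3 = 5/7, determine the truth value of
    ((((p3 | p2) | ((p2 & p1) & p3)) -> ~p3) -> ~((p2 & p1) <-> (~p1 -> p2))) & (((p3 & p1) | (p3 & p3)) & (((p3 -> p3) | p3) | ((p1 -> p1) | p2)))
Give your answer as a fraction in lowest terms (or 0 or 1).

5/7

p3 | p2 = 5/7 | 3/7 = 5/7
p2 & p1 = 3/7 & 6/7 = 3/7
(p2 & p1) & p3 = 3/7 & 5/7 = 3/7
(p3 | p2) | ((p2 & p1) & p3) = 5/7 | 3/7 = 5/7
~p3 = ~5/7 = 0
((p3 | p2) | ((p2 & p1) & p3)) -> ~p3 = 5/7 -> 0 = 0
p2 & p1 = 3/7 & 6/7 = 3/7
~p1 = ~6/7 = 0
~p1 -> p2 = 0 -> 3/7 = 1
(p2 & p1) <-> (~p1 -> p2) = 3/7 <-> 1 = 3/7
~((p2 & p1) <-> (~p1 -> p2)) = ~3/7 = 0
(((p3 | p2) | ((p2 & p1) & p3)) -> ~p3) -> ~((p2 & p1) <-> (~p1 -> p2)) = 0 -> 0 = 1
p3 & p1 = 5/7 & 6/7 = 5/7
p3 & p3 = 5/7 & 5/7 = 5/7
(p3 & p1) | (p3 & p3) = 5/7 | 5/7 = 5/7
p3 -> p3 = 5/7 -> 5/7 = 1
(p3 -> p3) | p3 = 1 | 5/7 = 1
p1 -> p1 = 6/7 -> 6/7 = 1
(p1 -> p1) | p2 = 1 | 3/7 = 1
((p3 -> p3) | p3) | ((p1 -> p1) | p2) = 1 | 1 = 1
((p3 & p1) | (p3 & p3)) & (((p3 -> p3) | p3) | ((p1 -> p1) | p2)) = 5/7 & 1 = 5/7
((((p3 | p2) | ((p2 & p1) & p3)) -> ~p3) -> ~((p2 & p1) <-> (~p1 -> p2))) & (((p3 & p1) | (p3 & p3)) & (((p3 -> p3) | p3) | ((p1 -> p1) | p2))) = 1 & 5/7 = 5/7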